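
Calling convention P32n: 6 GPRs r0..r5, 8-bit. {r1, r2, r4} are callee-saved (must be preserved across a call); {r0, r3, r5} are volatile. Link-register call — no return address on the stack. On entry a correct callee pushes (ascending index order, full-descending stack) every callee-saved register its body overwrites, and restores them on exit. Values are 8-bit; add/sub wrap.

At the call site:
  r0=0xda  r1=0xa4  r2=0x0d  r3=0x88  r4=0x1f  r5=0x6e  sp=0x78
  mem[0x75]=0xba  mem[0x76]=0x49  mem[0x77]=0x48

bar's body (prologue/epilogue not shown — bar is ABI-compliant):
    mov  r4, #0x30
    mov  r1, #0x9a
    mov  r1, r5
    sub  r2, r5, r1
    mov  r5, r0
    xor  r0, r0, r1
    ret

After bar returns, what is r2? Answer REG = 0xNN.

prologue: push r1 -> mem[0x77]=0xa4, sp=0x77
prologue: push r2 -> mem[0x76]=0x0d, sp=0x76
prologue: push r4 -> mem[0x75]=0x1f, sp=0x75
body[0] mov  r4, #0x30 -> r4=0x30
body[1] mov  r1, #0x9a -> r1=0x9a
body[2] mov  r1, r5 -> r1=0x6e
body[3] sub  r2, r5, r1 -> r2=0x00
body[4] mov  r5, r0 -> r5=0xda
body[5] xor  r0, r0, r1 -> r0=0xb4
epilogue: pop r4=0x1f, sp=0x76
epilogue: pop r2=0x0d, sp=0x77
epilogue: pop r1=0xa4, sp=0x78
r2 is callee-saved -> restored

REG = 0x0d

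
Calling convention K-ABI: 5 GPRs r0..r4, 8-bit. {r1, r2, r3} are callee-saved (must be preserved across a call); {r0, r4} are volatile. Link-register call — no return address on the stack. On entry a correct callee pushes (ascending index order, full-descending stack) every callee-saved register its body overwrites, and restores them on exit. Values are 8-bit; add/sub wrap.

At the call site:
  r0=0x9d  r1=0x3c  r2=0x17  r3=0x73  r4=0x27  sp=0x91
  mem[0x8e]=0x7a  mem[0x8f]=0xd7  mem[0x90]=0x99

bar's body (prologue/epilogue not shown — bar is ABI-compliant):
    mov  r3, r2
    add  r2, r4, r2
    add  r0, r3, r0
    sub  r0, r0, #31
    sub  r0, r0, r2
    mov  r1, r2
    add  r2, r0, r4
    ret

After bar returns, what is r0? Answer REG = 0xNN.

REG = 0x57

prologue: push r1 -> mem[0x90]=0x3c, sp=0x90
prologue: push r2 -> mem[0x8f]=0x17, sp=0x8f
prologue: push r3 -> mem[0x8e]=0x73, sp=0x8e
body[0] mov  r3, r2 -> r3=0x17
body[1] add  r2, r4, r2 -> r2=0x3e
body[2] add  r0, r3, r0 -> r0=0xb4
body[3] sub  r0, r0, #31 -> r0=0x95
body[4] sub  r0, r0, r2 -> r0=0x57
body[5] mov  r1, r2 -> r1=0x3e
body[6] add  r2, r0, r4 -> r2=0x7e
epilogue: pop r3=0x73, sp=0x8f
epilogue: pop r2=0x17, sp=0x90
epilogue: pop r1=0x3c, sp=0x91
r0 is caller-saved -> body value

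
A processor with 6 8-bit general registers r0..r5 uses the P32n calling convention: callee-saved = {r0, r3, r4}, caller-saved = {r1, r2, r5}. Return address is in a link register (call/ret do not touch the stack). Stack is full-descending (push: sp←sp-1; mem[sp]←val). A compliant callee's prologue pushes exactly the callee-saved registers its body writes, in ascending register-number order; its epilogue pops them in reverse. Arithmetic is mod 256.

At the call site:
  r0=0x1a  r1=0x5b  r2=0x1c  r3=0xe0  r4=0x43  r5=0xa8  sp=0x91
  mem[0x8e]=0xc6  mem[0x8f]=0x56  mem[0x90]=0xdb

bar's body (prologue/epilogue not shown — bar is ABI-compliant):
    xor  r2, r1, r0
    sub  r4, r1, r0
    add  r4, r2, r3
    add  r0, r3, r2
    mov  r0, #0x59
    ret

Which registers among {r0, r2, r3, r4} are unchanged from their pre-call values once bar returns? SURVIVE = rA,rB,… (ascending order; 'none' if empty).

prologue: push r0 → mem[0x90]=0x1a, sp=0x90
prologue: push r4 → mem[0x8f]=0x43, sp=0x8f
body[0] xor  r2, r1, r0 → r2=0x41
body[1] sub  r4, r1, r0 → r4=0x41
body[2] add  r4, r2, r3 → r4=0x21
body[3] add  r0, r3, r2 → r0=0x21
body[4] mov  r0, #0x59 → r0=0x59
epilogue: pop r4=0x43, sp=0x90
epilogue: pop r0=0x1a, sp=0x91
r0: callee-saved, written=True
r2: caller-saved, written=True
r3: callee-saved, written=False
r4: callee-saved, written=True

SURVIVE = r0,r3,r4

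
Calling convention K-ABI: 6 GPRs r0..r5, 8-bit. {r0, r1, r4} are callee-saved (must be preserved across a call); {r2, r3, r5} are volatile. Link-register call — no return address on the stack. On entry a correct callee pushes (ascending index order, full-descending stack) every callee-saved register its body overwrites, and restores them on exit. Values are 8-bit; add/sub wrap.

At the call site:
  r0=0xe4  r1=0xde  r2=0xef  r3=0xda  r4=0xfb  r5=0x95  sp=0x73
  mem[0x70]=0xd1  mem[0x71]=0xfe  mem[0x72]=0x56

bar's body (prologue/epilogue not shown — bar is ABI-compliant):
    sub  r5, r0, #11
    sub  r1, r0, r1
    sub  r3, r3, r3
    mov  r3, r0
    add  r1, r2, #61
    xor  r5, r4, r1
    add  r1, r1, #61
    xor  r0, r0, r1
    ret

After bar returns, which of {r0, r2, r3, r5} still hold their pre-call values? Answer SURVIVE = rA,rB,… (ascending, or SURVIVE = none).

prologue: push r0 -> mem[0x72]=0xe4, sp=0x72
prologue: push r1 -> mem[0x71]=0xde, sp=0x71
body[0] sub  r5, r0, #11 -> r5=0xd9
body[1] sub  r1, r0, r1 -> r1=0x06
body[2] sub  r3, r3, r3 -> r3=0x00
body[3] mov  r3, r0 -> r3=0xe4
body[4] add  r1, r2, #61 -> r1=0x2c
body[5] xor  r5, r4, r1 -> r5=0xd7
body[6] add  r1, r1, #61 -> r1=0x69
body[7] xor  r0, r0, r1 -> r0=0x8d
epilogue: pop r1=0xde, sp=0x72
epilogue: pop r0=0xe4, sp=0x73
r0: callee-saved, written=True
r2: caller-saved, written=False
r3: caller-saved, written=True
r5: caller-saved, written=True

SURVIVE = r0,r2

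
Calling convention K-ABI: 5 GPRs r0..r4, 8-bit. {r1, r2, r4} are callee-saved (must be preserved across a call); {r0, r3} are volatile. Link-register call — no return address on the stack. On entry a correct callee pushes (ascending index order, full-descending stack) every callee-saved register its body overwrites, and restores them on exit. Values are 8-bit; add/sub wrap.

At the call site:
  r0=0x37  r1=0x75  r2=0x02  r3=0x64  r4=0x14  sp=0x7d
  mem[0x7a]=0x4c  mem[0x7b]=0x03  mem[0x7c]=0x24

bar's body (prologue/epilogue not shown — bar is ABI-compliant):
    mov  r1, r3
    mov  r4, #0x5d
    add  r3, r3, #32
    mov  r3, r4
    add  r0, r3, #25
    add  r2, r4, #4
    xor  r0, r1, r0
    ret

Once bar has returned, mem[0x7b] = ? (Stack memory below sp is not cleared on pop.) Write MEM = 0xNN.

MEM = 0x02

prologue: push r1 -> mem[0x7c]=0x75, sp=0x7c
prologue: push r2 -> mem[0x7b]=0x02, sp=0x7b
prologue: push r4 -> mem[0x7a]=0x14, sp=0x7a
body[0] mov  r1, r3 -> r1=0x64
body[1] mov  r4, #0x5d -> r4=0x5d
body[2] add  r3, r3, #32 -> r3=0x84
body[3] mov  r3, r4 -> r3=0x5d
body[4] add  r0, r3, #25 -> r0=0x76
body[5] add  r2, r4, #4 -> r2=0x61
body[6] xor  r0, r1, r0 -> r0=0x12
epilogue: pop r4=0x14, sp=0x7b
epilogue: pop r2=0x02, sp=0x7c
epilogue: pop r1=0x75, sp=0x7d
prologue pushed ['r1', 'r2', 'r4'] at ['0x7c', '0x7b', '0x7a']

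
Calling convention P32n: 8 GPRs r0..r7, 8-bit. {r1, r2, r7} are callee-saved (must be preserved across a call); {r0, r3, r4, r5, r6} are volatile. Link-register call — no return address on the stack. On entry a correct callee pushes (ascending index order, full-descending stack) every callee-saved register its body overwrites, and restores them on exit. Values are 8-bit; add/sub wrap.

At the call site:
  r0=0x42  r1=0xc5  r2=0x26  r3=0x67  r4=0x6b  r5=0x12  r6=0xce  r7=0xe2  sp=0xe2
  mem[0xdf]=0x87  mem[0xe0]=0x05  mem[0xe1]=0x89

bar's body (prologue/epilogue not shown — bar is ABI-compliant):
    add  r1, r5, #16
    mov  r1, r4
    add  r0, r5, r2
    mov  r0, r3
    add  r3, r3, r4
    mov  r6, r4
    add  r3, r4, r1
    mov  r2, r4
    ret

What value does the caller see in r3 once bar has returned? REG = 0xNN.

REG = 0xd6

prologue: push r1 -> mem[0xe1]=0xc5, sp=0xe1
prologue: push r2 -> mem[0xe0]=0x26, sp=0xe0
body[0] add  r1, r5, #16 -> r1=0x22
body[1] mov  r1, r4 -> r1=0x6b
body[2] add  r0, r5, r2 -> r0=0x38
body[3] mov  r0, r3 -> r0=0x67
body[4] add  r3, r3, r4 -> r3=0xd2
body[5] mov  r6, r4 -> r6=0x6b
body[6] add  r3, r4, r1 -> r3=0xd6
body[7] mov  r2, r4 -> r2=0x6b
epilogue: pop r2=0x26, sp=0xe1
epilogue: pop r1=0xc5, sp=0xe2
r3 is caller-saved -> body value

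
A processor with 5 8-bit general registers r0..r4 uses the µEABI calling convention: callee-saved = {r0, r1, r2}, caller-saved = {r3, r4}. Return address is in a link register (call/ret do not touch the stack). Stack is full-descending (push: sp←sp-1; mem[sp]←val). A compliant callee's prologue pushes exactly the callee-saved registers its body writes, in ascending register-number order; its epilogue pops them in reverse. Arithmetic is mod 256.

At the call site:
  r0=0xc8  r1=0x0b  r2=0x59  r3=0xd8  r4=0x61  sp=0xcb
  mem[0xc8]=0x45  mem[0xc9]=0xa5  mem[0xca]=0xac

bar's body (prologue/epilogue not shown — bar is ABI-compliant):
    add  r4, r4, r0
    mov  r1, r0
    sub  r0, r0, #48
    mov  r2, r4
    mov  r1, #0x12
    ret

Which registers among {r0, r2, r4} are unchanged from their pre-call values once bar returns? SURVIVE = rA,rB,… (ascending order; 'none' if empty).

prologue: push r0 → mem[0xca]=0xc8, sp=0xca
prologue: push r1 → mem[0xc9]=0x0b, sp=0xc9
prologue: push r2 → mem[0xc8]=0x59, sp=0xc8
body[0] add  r4, r4, r0 → r4=0x29
body[1] mov  r1, r0 → r1=0xc8
body[2] sub  r0, r0, #48 → r0=0x98
body[3] mov  r2, r4 → r2=0x29
body[4] mov  r1, #0x12 → r1=0x12
epilogue: pop r2=0x59, sp=0xc9
epilogue: pop r1=0x0b, sp=0xca
epilogue: pop r0=0xc8, sp=0xcb
r0: callee-saved, written=True
r2: callee-saved, written=True
r4: caller-saved, written=True

SURVIVE = r0,r2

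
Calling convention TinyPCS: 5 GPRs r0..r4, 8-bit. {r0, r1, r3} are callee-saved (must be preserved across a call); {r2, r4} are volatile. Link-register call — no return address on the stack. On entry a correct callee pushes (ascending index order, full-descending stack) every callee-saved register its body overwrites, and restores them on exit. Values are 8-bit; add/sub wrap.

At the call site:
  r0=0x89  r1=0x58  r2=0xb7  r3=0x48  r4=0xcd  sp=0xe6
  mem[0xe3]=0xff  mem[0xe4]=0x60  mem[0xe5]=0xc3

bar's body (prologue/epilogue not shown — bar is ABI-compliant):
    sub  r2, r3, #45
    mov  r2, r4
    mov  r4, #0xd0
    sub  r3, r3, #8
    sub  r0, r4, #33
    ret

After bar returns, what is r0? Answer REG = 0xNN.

REG = 0x89

prologue: push r0 -> mem[0xe5]=0x89, sp=0xe5
prologue: push r3 -> mem[0xe4]=0x48, sp=0xe4
body[0] sub  r2, r3, #45 -> r2=0x1b
body[1] mov  r2, r4 -> r2=0xcd
body[2] mov  r4, #0xd0 -> r4=0xd0
body[3] sub  r3, r3, #8 -> r3=0x40
body[4] sub  r0, r4, #33 -> r0=0xaf
epilogue: pop r3=0x48, sp=0xe5
epilogue: pop r0=0x89, sp=0xe6
r0 is callee-saved -> restored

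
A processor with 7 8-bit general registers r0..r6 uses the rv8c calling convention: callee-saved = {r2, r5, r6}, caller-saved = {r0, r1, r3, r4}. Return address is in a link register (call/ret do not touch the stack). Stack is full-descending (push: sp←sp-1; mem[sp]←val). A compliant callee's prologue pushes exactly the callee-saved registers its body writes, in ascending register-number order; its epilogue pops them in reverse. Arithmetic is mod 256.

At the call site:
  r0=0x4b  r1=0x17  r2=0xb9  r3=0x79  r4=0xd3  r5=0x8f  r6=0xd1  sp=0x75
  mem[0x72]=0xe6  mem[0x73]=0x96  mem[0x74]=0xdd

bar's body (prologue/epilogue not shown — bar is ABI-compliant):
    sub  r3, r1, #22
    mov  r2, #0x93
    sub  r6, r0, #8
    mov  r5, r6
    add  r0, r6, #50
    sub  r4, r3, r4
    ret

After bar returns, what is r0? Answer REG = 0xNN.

REG = 0x75

prologue: push r2 → mem[0x74]=0xb9, sp=0x74
prologue: push r5 → mem[0x73]=0x8f, sp=0x73
prologue: push r6 → mem[0x72]=0xd1, sp=0x72
body[0] sub  r3, r1, #22 → r3=0x01
body[1] mov  r2, #0x93 → r2=0x93
body[2] sub  r6, r0, #8 → r6=0x43
body[3] mov  r5, r6 → r5=0x43
body[4] add  r0, r6, #50 → r0=0x75
body[5] sub  r4, r3, r4 → r4=0x2e
epilogue: pop r6=0xd1, sp=0x73
epilogue: pop r5=0x8f, sp=0x74
epilogue: pop r2=0xb9, sp=0x75
r0 is caller-saved → body value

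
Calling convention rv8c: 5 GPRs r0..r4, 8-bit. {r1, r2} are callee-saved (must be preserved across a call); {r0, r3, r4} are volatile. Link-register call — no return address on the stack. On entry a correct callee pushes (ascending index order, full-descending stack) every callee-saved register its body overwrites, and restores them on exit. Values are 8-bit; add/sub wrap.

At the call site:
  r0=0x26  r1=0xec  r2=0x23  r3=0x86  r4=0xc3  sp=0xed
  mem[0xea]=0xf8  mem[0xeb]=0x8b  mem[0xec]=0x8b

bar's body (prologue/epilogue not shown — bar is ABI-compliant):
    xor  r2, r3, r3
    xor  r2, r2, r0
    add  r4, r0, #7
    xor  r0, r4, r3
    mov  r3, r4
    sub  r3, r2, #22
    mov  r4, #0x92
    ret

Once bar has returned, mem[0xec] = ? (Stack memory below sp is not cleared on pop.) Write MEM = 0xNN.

prologue: push r2 -> mem[0xec]=0x23, sp=0xec
body[0] xor  r2, r3, r3 -> r2=0x00
body[1] xor  r2, r2, r0 -> r2=0x26
body[2] add  r4, r0, #7 -> r4=0x2d
body[3] xor  r0, r4, r3 -> r0=0xab
body[4] mov  r3, r4 -> r3=0x2d
body[5] sub  r3, r2, #22 -> r3=0x10
body[6] mov  r4, #0x92 -> r4=0x92
epilogue: pop r2=0x23, sp=0xed
prologue pushed ['r2'] at ['0xec']

MEM = 0x23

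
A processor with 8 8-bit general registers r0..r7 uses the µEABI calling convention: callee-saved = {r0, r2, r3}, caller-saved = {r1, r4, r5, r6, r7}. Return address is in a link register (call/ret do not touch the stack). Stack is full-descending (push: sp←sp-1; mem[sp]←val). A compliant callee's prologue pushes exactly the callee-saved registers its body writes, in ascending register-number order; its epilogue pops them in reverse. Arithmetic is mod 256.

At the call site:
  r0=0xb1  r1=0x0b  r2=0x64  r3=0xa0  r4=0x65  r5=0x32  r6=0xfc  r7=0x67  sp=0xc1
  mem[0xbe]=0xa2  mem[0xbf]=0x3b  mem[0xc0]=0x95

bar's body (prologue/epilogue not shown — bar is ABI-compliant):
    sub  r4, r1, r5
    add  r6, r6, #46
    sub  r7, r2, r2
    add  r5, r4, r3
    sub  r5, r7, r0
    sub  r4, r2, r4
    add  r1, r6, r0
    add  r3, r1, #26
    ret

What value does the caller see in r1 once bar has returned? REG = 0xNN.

prologue: push r3 -> mem[0xc0]=0xa0, sp=0xc0
body[0] sub  r4, r1, r5 -> r4=0xd9
body[1] add  r6, r6, #46 -> r6=0x2a
body[2] sub  r7, r2, r2 -> r7=0x00
body[3] add  r5, r4, r3 -> r5=0x79
body[4] sub  r5, r7, r0 -> r5=0x4f
body[5] sub  r4, r2, r4 -> r4=0x8b
body[6] add  r1, r6, r0 -> r1=0xdb
body[7] add  r3, r1, #26 -> r3=0xf5
epilogue: pop r3=0xa0, sp=0xc1
r1 is caller-saved -> body value

REG = 0xdb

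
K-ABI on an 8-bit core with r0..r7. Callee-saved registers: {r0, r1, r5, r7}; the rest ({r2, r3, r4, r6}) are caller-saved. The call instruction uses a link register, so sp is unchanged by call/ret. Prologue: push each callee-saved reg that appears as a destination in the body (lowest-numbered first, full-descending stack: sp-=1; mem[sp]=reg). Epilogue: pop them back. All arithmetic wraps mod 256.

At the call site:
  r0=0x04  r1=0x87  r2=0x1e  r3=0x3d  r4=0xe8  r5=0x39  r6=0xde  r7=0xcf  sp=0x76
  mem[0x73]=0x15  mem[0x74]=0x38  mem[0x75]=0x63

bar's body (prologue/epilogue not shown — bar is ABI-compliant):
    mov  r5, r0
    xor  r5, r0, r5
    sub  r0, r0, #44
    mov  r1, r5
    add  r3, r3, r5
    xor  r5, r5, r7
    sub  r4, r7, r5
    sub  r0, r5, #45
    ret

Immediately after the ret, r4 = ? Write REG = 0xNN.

prologue: push r0 → mem[0x75]=0x04, sp=0x75
prologue: push r1 → mem[0x74]=0x87, sp=0x74
prologue: push r5 → mem[0x73]=0x39, sp=0x73
body[0] mov  r5, r0 → r5=0x04
body[1] xor  r5, r0, r5 → r5=0x00
body[2] sub  r0, r0, #44 → r0=0xd8
body[3] mov  r1, r5 → r1=0x00
body[4] add  r3, r3, r5 → r3=0x3d
body[5] xor  r5, r5, r7 → r5=0xcf
body[6] sub  r4, r7, r5 → r4=0x00
body[7] sub  r0, r5, #45 → r0=0xa2
epilogue: pop r5=0x39, sp=0x74
epilogue: pop r1=0x87, sp=0x75
epilogue: pop r0=0x04, sp=0x76
r4 is caller-saved → body value

REG = 0x00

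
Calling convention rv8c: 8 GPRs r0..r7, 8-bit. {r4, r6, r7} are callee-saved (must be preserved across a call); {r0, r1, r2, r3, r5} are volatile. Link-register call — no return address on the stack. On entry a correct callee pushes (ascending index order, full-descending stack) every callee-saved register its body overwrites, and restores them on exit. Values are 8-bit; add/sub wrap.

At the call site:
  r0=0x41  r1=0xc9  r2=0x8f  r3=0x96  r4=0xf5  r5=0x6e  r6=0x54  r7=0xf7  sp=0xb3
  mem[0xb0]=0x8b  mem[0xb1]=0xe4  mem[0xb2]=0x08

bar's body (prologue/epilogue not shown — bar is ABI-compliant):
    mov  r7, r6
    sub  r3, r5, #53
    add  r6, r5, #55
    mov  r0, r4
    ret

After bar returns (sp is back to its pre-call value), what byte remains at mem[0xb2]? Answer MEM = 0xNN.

MEM = 0x54

prologue: push r6 → mem[0xb2]=0x54, sp=0xb2
prologue: push r7 → mem[0xb1]=0xf7, sp=0xb1
body[0] mov  r7, r6 → r7=0x54
body[1] sub  r3, r5, #53 → r3=0x39
body[2] add  r6, r5, #55 → r6=0xa5
body[3] mov  r0, r4 → r0=0xf5
epilogue: pop r7=0xf7, sp=0xb2
epilogue: pop r6=0x54, sp=0xb3
prologue pushed ['r6', 'r7'] at ['0xb2', '0xb1']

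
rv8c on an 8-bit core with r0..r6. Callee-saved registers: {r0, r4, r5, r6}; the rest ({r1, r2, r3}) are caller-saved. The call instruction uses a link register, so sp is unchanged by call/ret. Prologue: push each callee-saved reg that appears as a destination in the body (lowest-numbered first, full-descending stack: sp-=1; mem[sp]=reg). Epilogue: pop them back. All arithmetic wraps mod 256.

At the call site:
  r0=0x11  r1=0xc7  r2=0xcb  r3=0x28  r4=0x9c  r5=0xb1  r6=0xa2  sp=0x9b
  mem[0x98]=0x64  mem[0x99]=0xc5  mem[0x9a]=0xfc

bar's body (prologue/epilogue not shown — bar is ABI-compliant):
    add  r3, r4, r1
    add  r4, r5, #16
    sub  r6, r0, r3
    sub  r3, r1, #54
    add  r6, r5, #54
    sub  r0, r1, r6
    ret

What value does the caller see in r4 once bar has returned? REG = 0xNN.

prologue: push r0 -> mem[0x9a]=0x11, sp=0x9a
prologue: push r4 -> mem[0x99]=0x9c, sp=0x99
prologue: push r6 -> mem[0x98]=0xa2, sp=0x98
body[0] add  r3, r4, r1 -> r3=0x63
body[1] add  r4, r5, #16 -> r4=0xc1
body[2] sub  r6, r0, r3 -> r6=0xae
body[3] sub  r3, r1, #54 -> r3=0x91
body[4] add  r6, r5, #54 -> r6=0xe7
body[5] sub  r0, r1, r6 -> r0=0xe0
epilogue: pop r6=0xa2, sp=0x99
epilogue: pop r4=0x9c, sp=0x9a
epilogue: pop r0=0x11, sp=0x9b
r4 is callee-saved -> restored

REG = 0x9c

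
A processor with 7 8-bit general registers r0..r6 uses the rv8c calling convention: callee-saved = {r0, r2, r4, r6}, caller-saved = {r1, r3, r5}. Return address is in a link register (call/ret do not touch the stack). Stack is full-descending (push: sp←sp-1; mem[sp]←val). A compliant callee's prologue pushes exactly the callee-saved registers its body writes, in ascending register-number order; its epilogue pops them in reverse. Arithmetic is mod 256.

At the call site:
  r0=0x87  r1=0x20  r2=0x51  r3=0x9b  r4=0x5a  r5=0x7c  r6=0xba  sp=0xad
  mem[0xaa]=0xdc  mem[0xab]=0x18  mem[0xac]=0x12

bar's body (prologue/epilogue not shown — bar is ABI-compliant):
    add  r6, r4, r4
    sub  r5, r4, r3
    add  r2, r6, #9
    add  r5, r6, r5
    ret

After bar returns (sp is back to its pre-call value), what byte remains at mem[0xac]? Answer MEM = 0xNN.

MEM = 0x51

prologue: push r2 -> mem[0xac]=0x51, sp=0xac
prologue: push r6 -> mem[0xab]=0xba, sp=0xab
body[0] add  r6, r4, r4 -> r6=0xb4
body[1] sub  r5, r4, r3 -> r5=0xbf
body[2] add  r2, r6, #9 -> r2=0xbd
body[3] add  r5, r6, r5 -> r5=0x73
epilogue: pop r6=0xba, sp=0xac
epilogue: pop r2=0x51, sp=0xad
prologue pushed ['r2', 'r6'] at ['0xac', '0xab']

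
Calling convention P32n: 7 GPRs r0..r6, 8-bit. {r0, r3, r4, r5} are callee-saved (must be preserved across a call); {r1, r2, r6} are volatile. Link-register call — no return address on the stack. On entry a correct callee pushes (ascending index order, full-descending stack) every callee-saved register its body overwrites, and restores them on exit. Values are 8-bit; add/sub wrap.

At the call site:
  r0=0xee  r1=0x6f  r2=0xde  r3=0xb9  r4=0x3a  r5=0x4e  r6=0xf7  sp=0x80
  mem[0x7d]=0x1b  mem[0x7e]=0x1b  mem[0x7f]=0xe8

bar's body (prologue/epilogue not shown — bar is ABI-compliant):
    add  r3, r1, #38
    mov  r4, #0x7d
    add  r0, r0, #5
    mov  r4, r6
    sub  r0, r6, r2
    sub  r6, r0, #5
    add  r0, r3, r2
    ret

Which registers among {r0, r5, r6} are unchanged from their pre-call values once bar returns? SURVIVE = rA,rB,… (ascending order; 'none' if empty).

prologue: push r0 -> mem[0x7f]=0xee, sp=0x7f
prologue: push r3 -> mem[0x7e]=0xb9, sp=0x7e
prologue: push r4 -> mem[0x7d]=0x3a, sp=0x7d
body[0] add  r3, r1, #38 -> r3=0x95
body[1] mov  r4, #0x7d -> r4=0x7d
body[2] add  r0, r0, #5 -> r0=0xf3
body[3] mov  r4, r6 -> r4=0xf7
body[4] sub  r0, r6, r2 -> r0=0x19
body[5] sub  r6, r0, #5 -> r6=0x14
body[6] add  r0, r3, r2 -> r0=0x73
epilogue: pop r4=0x3a, sp=0x7e
epilogue: pop r3=0xb9, sp=0x7f
epilogue: pop r0=0xee, sp=0x80
r0: callee-saved, written=True
r5: callee-saved, written=False
r6: caller-saved, written=True

SURVIVE = r0,r5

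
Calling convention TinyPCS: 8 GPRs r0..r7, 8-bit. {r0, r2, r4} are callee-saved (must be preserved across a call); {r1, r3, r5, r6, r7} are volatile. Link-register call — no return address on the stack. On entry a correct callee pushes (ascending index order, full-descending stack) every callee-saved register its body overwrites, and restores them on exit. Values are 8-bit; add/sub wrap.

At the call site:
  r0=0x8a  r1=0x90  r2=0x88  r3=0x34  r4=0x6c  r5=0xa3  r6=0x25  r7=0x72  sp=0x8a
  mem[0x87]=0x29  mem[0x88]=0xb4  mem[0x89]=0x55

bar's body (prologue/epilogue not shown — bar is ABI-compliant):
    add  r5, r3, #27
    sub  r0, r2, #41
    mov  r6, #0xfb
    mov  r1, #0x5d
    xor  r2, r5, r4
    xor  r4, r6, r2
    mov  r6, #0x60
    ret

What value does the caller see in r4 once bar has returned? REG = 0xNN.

prologue: push r0 -> mem[0x89]=0x8a, sp=0x89
prologue: push r2 -> mem[0x88]=0x88, sp=0x88
prologue: push r4 -> mem[0x87]=0x6c, sp=0x87
body[0] add  r5, r3, #27 -> r5=0x4f
body[1] sub  r0, r2, #41 -> r0=0x5f
body[2] mov  r6, #0xfb -> r6=0xfb
body[3] mov  r1, #0x5d -> r1=0x5d
body[4] xor  r2, r5, r4 -> r2=0x23
body[5] xor  r4, r6, r2 -> r4=0xd8
body[6] mov  r6, #0x60 -> r6=0x60
epilogue: pop r4=0x6c, sp=0x88
epilogue: pop r2=0x88, sp=0x89
epilogue: pop r0=0x8a, sp=0x8a
r4 is callee-saved -> restored

REG = 0x6c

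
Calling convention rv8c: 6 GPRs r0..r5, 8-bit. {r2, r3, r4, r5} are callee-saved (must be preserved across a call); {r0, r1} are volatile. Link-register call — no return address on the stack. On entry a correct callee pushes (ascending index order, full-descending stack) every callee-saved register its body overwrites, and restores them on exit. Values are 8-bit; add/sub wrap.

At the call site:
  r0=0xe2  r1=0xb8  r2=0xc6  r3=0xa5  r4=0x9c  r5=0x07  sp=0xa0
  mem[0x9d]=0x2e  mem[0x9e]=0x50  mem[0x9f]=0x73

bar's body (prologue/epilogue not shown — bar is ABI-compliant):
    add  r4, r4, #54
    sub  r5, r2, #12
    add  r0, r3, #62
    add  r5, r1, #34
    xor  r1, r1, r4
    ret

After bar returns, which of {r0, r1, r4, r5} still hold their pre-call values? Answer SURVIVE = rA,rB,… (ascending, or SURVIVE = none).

prologue: push r4 → mem[0x9f]=0x9c, sp=0x9f
prologue: push r5 → mem[0x9e]=0x07, sp=0x9e
body[0] add  r4, r4, #54 → r4=0xd2
body[1] sub  r5, r2, #12 → r5=0xba
body[2] add  r0, r3, #62 → r0=0xe3
body[3] add  r5, r1, #34 → r5=0xda
body[4] xor  r1, r1, r4 → r1=0x6a
epilogue: pop r5=0x07, sp=0x9f
epilogue: pop r4=0x9c, sp=0xa0
r0: caller-saved, written=True
r1: caller-saved, written=True
r4: callee-saved, written=True
r5: callee-saved, written=True

SURVIVE = r4,r5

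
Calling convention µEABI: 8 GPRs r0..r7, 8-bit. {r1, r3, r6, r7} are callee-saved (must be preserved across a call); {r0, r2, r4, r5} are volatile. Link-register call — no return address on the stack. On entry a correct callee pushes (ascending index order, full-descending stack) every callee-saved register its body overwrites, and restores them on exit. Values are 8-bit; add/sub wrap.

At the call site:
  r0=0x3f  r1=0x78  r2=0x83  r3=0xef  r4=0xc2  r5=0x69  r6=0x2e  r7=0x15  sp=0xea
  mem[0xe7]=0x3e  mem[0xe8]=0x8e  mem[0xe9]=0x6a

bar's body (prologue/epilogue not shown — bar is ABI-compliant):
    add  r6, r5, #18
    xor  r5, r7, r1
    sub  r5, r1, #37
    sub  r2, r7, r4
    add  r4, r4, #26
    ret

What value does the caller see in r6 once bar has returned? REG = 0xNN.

REG = 0x2e

prologue: push r6 -> mem[0xe9]=0x2e, sp=0xe9
body[0] add  r6, r5, #18 -> r6=0x7b
body[1] xor  r5, r7, r1 -> r5=0x6d
body[2] sub  r5, r1, #37 -> r5=0x53
body[3] sub  r2, r7, r4 -> r2=0x53
body[4] add  r4, r4, #26 -> r4=0xdc
epilogue: pop r6=0x2e, sp=0xea
r6 is callee-saved -> restored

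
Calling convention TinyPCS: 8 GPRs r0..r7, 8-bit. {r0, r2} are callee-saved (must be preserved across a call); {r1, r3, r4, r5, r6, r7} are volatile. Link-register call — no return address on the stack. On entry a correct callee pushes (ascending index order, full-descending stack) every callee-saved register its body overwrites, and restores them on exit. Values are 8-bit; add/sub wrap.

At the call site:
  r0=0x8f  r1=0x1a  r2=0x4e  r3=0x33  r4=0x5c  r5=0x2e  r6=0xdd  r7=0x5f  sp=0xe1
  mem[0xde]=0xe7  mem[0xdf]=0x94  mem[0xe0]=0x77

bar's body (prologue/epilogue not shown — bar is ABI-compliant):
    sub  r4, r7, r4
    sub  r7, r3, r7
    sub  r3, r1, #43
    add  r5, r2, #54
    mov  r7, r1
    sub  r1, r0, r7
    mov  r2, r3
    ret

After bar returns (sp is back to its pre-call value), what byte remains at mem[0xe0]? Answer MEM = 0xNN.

MEM = 0x4e

prologue: push r2 -> mem[0xe0]=0x4e, sp=0xe0
body[0] sub  r4, r7, r4 -> r4=0x03
body[1] sub  r7, r3, r7 -> r7=0xd4
body[2] sub  r3, r1, #43 -> r3=0xef
body[3] add  r5, r2, #54 -> r5=0x84
body[4] mov  r7, r1 -> r7=0x1a
body[5] sub  r1, r0, r7 -> r1=0x75
body[6] mov  r2, r3 -> r2=0xef
epilogue: pop r2=0x4e, sp=0xe1
prologue pushed ['r2'] at ['0xe0']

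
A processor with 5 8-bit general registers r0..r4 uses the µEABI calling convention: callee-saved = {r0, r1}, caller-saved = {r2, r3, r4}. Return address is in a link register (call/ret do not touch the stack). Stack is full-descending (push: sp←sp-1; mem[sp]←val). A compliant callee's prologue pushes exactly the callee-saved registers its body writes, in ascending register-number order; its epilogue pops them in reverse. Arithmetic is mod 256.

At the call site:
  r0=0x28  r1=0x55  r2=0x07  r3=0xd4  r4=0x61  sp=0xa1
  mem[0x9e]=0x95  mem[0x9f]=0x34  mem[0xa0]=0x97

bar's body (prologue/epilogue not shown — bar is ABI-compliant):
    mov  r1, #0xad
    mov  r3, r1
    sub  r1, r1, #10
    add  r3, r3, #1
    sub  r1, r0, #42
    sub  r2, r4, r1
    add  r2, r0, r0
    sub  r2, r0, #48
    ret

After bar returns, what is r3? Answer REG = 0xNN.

prologue: push r1 -> mem[0xa0]=0x55, sp=0xa0
body[0] mov  r1, #0xad -> r1=0xad
body[1] mov  r3, r1 -> r3=0xad
body[2] sub  r1, r1, #10 -> r1=0xa3
body[3] add  r3, r3, #1 -> r3=0xae
body[4] sub  r1, r0, #42 -> r1=0xfe
body[5] sub  r2, r4, r1 -> r2=0x63
body[6] add  r2, r0, r0 -> r2=0x50
body[7] sub  r2, r0, #48 -> r2=0xf8
epilogue: pop r1=0x55, sp=0xa1
r3 is caller-saved -> body value

REG = 0xae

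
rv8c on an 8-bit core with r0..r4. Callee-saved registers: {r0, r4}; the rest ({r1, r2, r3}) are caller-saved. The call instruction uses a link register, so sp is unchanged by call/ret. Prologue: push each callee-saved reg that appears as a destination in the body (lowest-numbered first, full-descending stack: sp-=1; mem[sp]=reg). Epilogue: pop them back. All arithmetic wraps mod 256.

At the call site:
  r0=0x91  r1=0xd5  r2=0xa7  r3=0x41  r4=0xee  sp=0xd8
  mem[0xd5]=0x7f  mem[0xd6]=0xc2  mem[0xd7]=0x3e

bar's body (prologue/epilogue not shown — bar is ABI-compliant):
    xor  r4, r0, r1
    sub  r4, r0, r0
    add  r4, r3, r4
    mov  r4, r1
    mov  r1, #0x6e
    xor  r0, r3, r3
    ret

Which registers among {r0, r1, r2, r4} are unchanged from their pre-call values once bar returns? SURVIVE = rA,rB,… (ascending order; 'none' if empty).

prologue: push r0 -> mem[0xd7]=0x91, sp=0xd7
prologue: push r4 -> mem[0xd6]=0xee, sp=0xd6
body[0] xor  r4, r0, r1 -> r4=0x44
body[1] sub  r4, r0, r0 -> r4=0x00
body[2] add  r4, r3, r4 -> r4=0x41
body[3] mov  r4, r1 -> r4=0xd5
body[4] mov  r1, #0x6e -> r1=0x6e
body[5] xor  r0, r3, r3 -> r0=0x00
epilogue: pop r4=0xee, sp=0xd7
epilogue: pop r0=0x91, sp=0xd8
r0: callee-saved, written=True
r1: caller-saved, written=True
r2: caller-saved, written=False
r4: callee-saved, written=True

SURVIVE = r0,r2,r4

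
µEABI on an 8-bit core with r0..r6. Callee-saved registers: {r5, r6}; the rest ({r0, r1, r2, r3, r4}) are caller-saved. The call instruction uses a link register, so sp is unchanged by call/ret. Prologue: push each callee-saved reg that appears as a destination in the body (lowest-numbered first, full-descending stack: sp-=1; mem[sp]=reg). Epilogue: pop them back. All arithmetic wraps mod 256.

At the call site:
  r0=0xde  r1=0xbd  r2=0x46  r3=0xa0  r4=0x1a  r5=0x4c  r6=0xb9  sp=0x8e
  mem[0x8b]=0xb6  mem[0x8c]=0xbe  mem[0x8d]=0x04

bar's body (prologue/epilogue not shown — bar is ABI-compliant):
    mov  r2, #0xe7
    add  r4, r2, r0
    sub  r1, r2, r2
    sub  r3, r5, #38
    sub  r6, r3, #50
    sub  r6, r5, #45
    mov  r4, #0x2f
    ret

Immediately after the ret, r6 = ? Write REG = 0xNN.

prologue: push r6 -> mem[0x8d]=0xb9, sp=0x8d
body[0] mov  r2, #0xe7 -> r2=0xe7
body[1] add  r4, r2, r0 -> r4=0xc5
body[2] sub  r1, r2, r2 -> r1=0x00
body[3] sub  r3, r5, #38 -> r3=0x26
body[4] sub  r6, r3, #50 -> r6=0xf4
body[5] sub  r6, r5, #45 -> r6=0x1f
body[6] mov  r4, #0x2f -> r4=0x2f
epilogue: pop r6=0xb9, sp=0x8e
r6 is callee-saved -> restored

REG = 0xb9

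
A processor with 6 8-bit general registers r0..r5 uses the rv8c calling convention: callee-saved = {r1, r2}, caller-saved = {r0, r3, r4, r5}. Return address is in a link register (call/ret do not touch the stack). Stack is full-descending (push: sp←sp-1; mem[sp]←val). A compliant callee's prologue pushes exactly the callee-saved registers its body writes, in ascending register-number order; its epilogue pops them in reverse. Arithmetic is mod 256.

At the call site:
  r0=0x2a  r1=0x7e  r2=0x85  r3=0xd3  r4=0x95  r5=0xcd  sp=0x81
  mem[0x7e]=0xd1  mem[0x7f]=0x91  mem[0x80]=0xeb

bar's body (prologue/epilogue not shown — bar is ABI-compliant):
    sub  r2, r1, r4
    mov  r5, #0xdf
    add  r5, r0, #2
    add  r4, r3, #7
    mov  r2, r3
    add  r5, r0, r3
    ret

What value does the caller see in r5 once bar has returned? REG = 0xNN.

REG = 0xfd

prologue: push r2 -> mem[0x80]=0x85, sp=0x80
body[0] sub  r2, r1, r4 -> r2=0xe9
body[1] mov  r5, #0xdf -> r5=0xdf
body[2] add  r5, r0, #2 -> r5=0x2c
body[3] add  r4, r3, #7 -> r4=0xda
body[4] mov  r2, r3 -> r2=0xd3
body[5] add  r5, r0, r3 -> r5=0xfd
epilogue: pop r2=0x85, sp=0x81
r5 is caller-saved -> body value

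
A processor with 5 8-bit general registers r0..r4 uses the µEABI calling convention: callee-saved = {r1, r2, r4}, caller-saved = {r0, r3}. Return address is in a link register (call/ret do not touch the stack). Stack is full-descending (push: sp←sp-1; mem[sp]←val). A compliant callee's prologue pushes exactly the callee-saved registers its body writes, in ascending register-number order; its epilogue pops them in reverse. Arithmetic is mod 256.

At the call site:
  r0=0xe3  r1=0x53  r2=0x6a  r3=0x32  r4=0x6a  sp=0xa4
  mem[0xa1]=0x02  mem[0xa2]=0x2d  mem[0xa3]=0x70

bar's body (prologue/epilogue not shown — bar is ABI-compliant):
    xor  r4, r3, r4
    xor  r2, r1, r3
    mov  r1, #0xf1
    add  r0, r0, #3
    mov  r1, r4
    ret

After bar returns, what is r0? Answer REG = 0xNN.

REG = 0xe6

prologue: push r1 → mem[0xa3]=0x53, sp=0xa3
prologue: push r2 → mem[0xa2]=0x6a, sp=0xa2
prologue: push r4 → mem[0xa1]=0x6a, sp=0xa1
body[0] xor  r4, r3, r4 → r4=0x58
body[1] xor  r2, r1, r3 → r2=0x61
body[2] mov  r1, #0xf1 → r1=0xf1
body[3] add  r0, r0, #3 → r0=0xe6
body[4] mov  r1, r4 → r1=0x58
epilogue: pop r4=0x6a, sp=0xa2
epilogue: pop r2=0x6a, sp=0xa3
epilogue: pop r1=0x53, sp=0xa4
r0 is caller-saved → body value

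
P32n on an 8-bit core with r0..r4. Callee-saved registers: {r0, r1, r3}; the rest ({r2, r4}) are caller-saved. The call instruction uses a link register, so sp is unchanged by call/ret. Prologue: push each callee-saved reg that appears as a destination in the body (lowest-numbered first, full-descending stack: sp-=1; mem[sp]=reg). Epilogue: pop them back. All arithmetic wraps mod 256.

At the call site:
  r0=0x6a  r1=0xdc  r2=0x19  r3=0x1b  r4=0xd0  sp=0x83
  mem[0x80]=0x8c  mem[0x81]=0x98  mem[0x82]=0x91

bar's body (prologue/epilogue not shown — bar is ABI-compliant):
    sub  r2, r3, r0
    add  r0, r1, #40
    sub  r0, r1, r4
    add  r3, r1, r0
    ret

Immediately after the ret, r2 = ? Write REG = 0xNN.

REG = 0xb1

prologue: push r0 → mem[0x82]=0x6a, sp=0x82
prologue: push r3 → mem[0x81]=0x1b, sp=0x81
body[0] sub  r2, r3, r0 → r2=0xb1
body[1] add  r0, r1, #40 → r0=0x04
body[2] sub  r0, r1, r4 → r0=0x0c
body[3] add  r3, r1, r0 → r3=0xe8
epilogue: pop r3=0x1b, sp=0x82
epilogue: pop r0=0x6a, sp=0x83
r2 is caller-saved → body value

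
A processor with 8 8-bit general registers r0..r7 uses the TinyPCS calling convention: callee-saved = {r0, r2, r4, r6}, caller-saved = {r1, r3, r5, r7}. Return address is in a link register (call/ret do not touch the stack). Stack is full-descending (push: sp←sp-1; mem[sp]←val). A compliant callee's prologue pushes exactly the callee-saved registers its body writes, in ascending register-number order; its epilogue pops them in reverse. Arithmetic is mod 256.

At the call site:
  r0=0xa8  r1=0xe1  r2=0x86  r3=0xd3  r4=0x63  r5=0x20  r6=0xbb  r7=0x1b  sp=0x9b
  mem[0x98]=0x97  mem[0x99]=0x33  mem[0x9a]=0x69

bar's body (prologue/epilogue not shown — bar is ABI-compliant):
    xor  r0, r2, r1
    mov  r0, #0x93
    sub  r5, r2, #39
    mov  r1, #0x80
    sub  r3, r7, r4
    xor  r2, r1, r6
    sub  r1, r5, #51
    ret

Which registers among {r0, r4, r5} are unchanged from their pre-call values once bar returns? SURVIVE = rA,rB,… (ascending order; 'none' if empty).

prologue: push r0 → mem[0x9a]=0xa8, sp=0x9a
prologue: push r2 → mem[0x99]=0x86, sp=0x99
body[0] xor  r0, r2, r1 → r0=0x67
body[1] mov  r0, #0x93 → r0=0x93
body[2] sub  r5, r2, #39 → r5=0x5f
body[3] mov  r1, #0x80 → r1=0x80
body[4] sub  r3, r7, r4 → r3=0xb8
body[5] xor  r2, r1, r6 → r2=0x3b
body[6] sub  r1, r5, #51 → r1=0x2c
epilogue: pop r2=0x86, sp=0x9a
epilogue: pop r0=0xa8, sp=0x9b
r0: callee-saved, written=True
r4: callee-saved, written=False
r5: caller-saved, written=True

SURVIVE = r0,r4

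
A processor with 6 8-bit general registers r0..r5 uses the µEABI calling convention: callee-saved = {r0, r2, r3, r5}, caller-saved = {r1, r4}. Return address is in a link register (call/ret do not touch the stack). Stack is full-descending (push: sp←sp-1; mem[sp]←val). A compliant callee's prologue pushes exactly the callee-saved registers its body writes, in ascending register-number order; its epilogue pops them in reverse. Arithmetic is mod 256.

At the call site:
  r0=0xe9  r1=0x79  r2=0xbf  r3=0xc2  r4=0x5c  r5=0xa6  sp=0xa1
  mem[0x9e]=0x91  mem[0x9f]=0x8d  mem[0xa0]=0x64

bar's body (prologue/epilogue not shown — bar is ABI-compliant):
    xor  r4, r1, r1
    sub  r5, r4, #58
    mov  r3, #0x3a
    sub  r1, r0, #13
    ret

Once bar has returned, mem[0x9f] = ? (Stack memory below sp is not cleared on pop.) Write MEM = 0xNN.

prologue: push r3 → mem[0xa0]=0xc2, sp=0xa0
prologue: push r5 → mem[0x9f]=0xa6, sp=0x9f
body[0] xor  r4, r1, r1 → r4=0x00
body[1] sub  r5, r4, #58 → r5=0xc6
body[2] mov  r3, #0x3a → r3=0x3a
body[3] sub  r1, r0, #13 → r1=0xdc
epilogue: pop r5=0xa6, sp=0xa0
epilogue: pop r3=0xc2, sp=0xa1
prologue pushed ['r3', 'r5'] at ['0xa0', '0x9f']

MEM = 0xa6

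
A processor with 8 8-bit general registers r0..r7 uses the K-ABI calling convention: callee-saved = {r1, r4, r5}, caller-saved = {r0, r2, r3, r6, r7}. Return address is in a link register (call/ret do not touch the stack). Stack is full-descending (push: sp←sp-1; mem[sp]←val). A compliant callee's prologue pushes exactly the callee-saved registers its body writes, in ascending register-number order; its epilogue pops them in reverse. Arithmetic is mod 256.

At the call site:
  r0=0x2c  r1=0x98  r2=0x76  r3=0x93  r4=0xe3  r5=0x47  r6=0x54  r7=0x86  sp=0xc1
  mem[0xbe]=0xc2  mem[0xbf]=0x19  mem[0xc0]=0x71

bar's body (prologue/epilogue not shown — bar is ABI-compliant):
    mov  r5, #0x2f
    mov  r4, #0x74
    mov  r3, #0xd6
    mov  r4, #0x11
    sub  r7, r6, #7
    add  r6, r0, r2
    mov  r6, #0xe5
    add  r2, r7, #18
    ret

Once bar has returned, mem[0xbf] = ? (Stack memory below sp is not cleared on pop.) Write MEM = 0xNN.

prologue: push r4 -> mem[0xc0]=0xe3, sp=0xc0
prologue: push r5 -> mem[0xbf]=0x47, sp=0xbf
body[0] mov  r5, #0x2f -> r5=0x2f
body[1] mov  r4, #0x74 -> r4=0x74
body[2] mov  r3, #0xd6 -> r3=0xd6
body[3] mov  r4, #0x11 -> r4=0x11
body[4] sub  r7, r6, #7 -> r7=0x4d
body[5] add  r6, r0, r2 -> r6=0xa2
body[6] mov  r6, #0xe5 -> r6=0xe5
body[7] add  r2, r7, #18 -> r2=0x5f
epilogue: pop r5=0x47, sp=0xc0
epilogue: pop r4=0xe3, sp=0xc1
prologue pushed ['r4', 'r5'] at ['0xc0', '0xbf']

MEM = 0x47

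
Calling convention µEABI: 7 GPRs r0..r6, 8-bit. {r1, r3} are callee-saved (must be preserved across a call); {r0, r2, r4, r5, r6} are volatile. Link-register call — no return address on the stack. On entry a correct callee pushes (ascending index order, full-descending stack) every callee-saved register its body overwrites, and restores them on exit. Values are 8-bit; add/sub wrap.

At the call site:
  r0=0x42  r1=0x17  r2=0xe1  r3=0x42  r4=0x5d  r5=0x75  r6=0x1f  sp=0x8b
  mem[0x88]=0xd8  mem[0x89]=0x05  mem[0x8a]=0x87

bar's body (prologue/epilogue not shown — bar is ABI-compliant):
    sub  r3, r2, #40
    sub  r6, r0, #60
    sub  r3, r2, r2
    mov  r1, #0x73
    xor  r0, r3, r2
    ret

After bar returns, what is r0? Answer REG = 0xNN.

prologue: push r1 → mem[0x8a]=0x17, sp=0x8a
prologue: push r3 → mem[0x89]=0x42, sp=0x89
body[0] sub  r3, r2, #40 → r3=0xb9
body[1] sub  r6, r0, #60 → r6=0x06
body[2] sub  r3, r2, r2 → r3=0x00
body[3] mov  r1, #0x73 → r1=0x73
body[4] xor  r0, r3, r2 → r0=0xe1
epilogue: pop r3=0x42, sp=0x8a
epilogue: pop r1=0x17, sp=0x8b
r0 is caller-saved → body value

REG = 0xe1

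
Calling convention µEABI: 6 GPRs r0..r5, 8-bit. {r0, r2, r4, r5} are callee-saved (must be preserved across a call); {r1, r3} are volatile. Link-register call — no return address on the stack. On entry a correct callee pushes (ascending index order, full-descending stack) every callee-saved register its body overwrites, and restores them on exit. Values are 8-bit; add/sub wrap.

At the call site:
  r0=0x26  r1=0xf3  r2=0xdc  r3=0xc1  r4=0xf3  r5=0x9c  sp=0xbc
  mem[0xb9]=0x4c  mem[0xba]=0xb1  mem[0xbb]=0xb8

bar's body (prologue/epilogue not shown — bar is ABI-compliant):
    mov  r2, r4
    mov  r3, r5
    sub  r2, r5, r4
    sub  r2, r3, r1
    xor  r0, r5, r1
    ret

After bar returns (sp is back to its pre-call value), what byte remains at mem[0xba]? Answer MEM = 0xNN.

MEM = 0xdc

prologue: push r0 → mem[0xbb]=0x26, sp=0xbb
prologue: push r2 → mem[0xba]=0xdc, sp=0xba
body[0] mov  r2, r4 → r2=0xf3
body[1] mov  r3, r5 → r3=0x9c
body[2] sub  r2, r5, r4 → r2=0xa9
body[3] sub  r2, r3, r1 → r2=0xa9
body[4] xor  r0, r5, r1 → r0=0x6f
epilogue: pop r2=0xdc, sp=0xbb
epilogue: pop r0=0x26, sp=0xbc
prologue pushed ['r0', 'r2'] at ['0xbb', '0xba']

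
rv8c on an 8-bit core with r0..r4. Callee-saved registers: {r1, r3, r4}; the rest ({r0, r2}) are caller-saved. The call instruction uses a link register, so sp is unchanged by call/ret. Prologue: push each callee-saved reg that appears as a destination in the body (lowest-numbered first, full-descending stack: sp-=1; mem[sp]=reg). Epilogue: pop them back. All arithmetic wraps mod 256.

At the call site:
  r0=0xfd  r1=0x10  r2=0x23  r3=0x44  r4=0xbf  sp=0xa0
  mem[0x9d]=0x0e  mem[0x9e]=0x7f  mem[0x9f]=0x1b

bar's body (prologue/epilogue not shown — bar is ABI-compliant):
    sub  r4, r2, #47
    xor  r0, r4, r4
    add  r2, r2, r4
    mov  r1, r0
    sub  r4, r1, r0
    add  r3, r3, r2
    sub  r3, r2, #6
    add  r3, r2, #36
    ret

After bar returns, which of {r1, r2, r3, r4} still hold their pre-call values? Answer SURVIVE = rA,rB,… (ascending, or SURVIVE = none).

SURVIVE = r1,r3,r4

prologue: push r1 → mem[0x9f]=0x10, sp=0x9f
prologue: push r3 → mem[0x9e]=0x44, sp=0x9e
prologue: push r4 → mem[0x9d]=0xbf, sp=0x9d
body[0] sub  r4, r2, #47 → r4=0xf4
body[1] xor  r0, r4, r4 → r0=0x00
body[2] add  r2, r2, r4 → r2=0x17
body[3] mov  r1, r0 → r1=0x00
body[4] sub  r4, r1, r0 → r4=0x00
body[5] add  r3, r3, r2 → r3=0x5b
body[6] sub  r3, r2, #6 → r3=0x11
body[7] add  r3, r2, #36 → r3=0x3b
epilogue: pop r4=0xbf, sp=0x9e
epilogue: pop r3=0x44, sp=0x9f
epilogue: pop r1=0x10, sp=0xa0
r1: callee-saved, written=True
r2: caller-saved, written=True
r3: callee-saved, written=True
r4: callee-saved, written=True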